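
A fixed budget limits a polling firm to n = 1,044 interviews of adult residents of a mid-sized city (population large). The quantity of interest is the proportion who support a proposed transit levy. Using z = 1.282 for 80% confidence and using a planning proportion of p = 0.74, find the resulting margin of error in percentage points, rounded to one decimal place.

1.7

SE(p̂) = √[p(1−p)/n] = √[0.1924/1044] = 0.01358.
E = z × SE = 1.282 × 0.01358 = 0.01740, or 1.7 percentage points.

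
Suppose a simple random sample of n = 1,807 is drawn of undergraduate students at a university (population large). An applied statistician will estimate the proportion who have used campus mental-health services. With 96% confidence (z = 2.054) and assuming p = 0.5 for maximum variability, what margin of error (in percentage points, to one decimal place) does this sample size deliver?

2.4

SE(p̂) = √[p(1−p)/n] = √[0.2500/1807] = 0.01176.
E = z × SE = 2.054 × 0.01176 = 0.02416, or 2.4 percentage points.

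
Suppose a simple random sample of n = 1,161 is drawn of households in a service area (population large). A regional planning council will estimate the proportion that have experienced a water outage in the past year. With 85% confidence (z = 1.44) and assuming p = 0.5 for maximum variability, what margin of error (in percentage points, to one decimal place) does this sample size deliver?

2.1

SE(p̂) = √[p(1−p)/n] = √[0.2500/1161] = 0.01467.
E = z × SE = 1.44 × 0.01467 = 0.02113, or 2.1 percentage points.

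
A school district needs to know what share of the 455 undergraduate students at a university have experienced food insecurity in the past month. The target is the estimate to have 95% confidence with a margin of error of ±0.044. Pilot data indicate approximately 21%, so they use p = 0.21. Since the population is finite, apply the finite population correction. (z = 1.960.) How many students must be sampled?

192

Unadjusted: n₀ = 1.960² × 0.21 × 0.79 / 0.044² ≈ 329.19, so n₀ = 330.
Finite population correction with N = 455: n = n₀ / (1 + (n₀−1)/N) = 330 / (1 + 329/455) = 330 / 1.7231 ≈ 191.52.
Rounding up, n = 192.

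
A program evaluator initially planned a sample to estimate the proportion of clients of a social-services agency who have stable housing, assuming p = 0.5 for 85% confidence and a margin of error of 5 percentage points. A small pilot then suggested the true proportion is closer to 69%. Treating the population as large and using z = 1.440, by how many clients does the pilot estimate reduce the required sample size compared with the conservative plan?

Conservative (p = 0.5): n = 1.440² × 0.25 / 0.050² ≈ 207.36 → 208.
Using p = 0.69: p(1−p) = 0.2139, so n = 1.440² × 0.2139 / 0.050² ≈ 177.42 → 178.
Reduction: 208 − 178 = 30.

30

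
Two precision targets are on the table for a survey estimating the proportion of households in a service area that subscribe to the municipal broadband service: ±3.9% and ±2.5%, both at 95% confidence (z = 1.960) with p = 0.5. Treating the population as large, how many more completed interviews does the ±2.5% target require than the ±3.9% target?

At ±3.9%: n = 1.960² × 0.2500 / 0.039² ≈ 631.43 → 632.
At ±2.5%: n = 1.960² × 0.2500 / 0.025² ≈ 1536.64 → 1537.
Additional respondents: 1537 − 632 = 905.

905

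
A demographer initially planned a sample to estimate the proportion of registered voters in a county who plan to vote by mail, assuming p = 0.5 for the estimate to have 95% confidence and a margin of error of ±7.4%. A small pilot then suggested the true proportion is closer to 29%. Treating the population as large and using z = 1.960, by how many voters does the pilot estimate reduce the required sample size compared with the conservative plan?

31

Conservative (p = 0.5): n = 1.960² × 0.25 / 0.074² ≈ 175.38 → 176.
Using p = 0.29: p(1−p) = 0.2059, so n = 1.960² × 0.2059 / 0.074² ≈ 144.45 → 145.
Reduction: 176 − 145 = 31.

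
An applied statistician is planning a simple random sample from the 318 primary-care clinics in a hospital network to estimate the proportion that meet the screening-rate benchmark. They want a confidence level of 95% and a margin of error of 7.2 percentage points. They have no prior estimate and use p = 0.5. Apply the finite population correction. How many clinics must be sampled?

118

For 95% confidence, z = 1.960.
Unadjusted: n₀ = 1.960² × 0.50 × 0.50 / 0.072² ≈ 185.26, so n₀ = 186.
Finite population correction with N = 318: n = n₀ / (1 + (n₀−1)/N) = 186 / (1 + 185/318) = 186 / 1.5818 ≈ 117.59.
Rounding up, n = 118.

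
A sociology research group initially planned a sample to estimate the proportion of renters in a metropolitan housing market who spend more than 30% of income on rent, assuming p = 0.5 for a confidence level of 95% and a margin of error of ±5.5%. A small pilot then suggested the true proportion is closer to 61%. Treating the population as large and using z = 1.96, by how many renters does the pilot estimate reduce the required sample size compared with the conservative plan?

15

Conservative (p = 0.5): n = 1.96² × 0.25 / 0.055² ≈ 317.49 → 318.
Using p = 0.61: p(1−p) = 0.2379, so n = 1.96² × 0.2379 / 0.055² ≈ 302.12 → 303.
Reduction: 318 − 303 = 15.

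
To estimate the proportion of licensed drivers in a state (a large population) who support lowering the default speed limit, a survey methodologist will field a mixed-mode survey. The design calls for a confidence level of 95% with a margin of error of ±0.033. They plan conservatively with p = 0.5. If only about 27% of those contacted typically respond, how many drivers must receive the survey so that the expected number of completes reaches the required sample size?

3267

For 95% confidence, z = 1.960.
Completed interviews needed: n₀ = 1.960² × 0.2500 / 0.033² ≈ 881.91 → 882.
At a 27% response rate, contacts needed = 882 / 0.27 ≈ 3266.67 → 3267.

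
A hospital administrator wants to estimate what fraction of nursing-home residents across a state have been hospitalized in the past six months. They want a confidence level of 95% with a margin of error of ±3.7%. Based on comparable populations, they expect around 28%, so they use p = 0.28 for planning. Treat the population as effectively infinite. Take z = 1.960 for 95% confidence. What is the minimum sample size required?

566

With p = 0.28, p(1−p) = 0.2016.
n = z²·p(1−p)/E² = 1.960² × 0.2016 / 0.037² = 3.8416 × 0.2016 / 0.001369 ≈ 565.72.
Rounding up gives n = 566.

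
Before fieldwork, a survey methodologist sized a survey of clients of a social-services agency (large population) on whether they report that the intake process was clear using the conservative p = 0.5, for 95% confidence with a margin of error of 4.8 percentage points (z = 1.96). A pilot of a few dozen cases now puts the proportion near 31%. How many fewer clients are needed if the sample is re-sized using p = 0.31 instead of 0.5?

60

Conservative (p = 0.5): n = 1.96² × 0.25 / 0.048² ≈ 416.84 → 417.
Using p = 0.31: p(1−p) = 0.2139, so n = 1.96² × 0.2139 / 0.048² ≈ 356.65 → 357.
Reduction: 417 − 357 = 60.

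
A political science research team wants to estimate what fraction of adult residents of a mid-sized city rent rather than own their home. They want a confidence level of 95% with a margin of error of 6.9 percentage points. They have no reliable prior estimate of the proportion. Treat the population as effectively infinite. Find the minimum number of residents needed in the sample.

For 95% confidence, z = 1.960.
With no prior estimate, use p = 0.5, giving p(1−p) = 0.25.
n = z²·p(1−p)/E² = 1.960² × 0.2500 / 0.069² = 3.8416 × 0.2500 / 0.004761 ≈ 201.72.
Rounding up gives n = 202.

202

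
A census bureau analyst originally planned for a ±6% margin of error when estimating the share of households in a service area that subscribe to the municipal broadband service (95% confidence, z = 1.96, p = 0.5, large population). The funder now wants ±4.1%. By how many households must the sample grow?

At ±6%: n = 1.96² × 0.2500 / 0.060² ≈ 266.78 → 267.
At ±4.1%: n = 1.96² × 0.2500 / 0.041² ≈ 571.33 → 572.
Additional respondents: 572 − 267 = 305.

305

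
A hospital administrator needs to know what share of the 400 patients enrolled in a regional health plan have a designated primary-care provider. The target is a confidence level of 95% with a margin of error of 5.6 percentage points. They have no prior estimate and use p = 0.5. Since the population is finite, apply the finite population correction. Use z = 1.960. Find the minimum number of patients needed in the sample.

Unadjusted: n₀ = 1.960² × 0.50 × 0.50 / 0.056² ≈ 306.25, so n₀ = 307.
Finite population correction with N = 400: n = n₀ / (1 + (n₀−1)/N) = 307 / (1 + 306/400) = 307 / 1.7650 ≈ 173.94.
Rounding up, n = 174.

174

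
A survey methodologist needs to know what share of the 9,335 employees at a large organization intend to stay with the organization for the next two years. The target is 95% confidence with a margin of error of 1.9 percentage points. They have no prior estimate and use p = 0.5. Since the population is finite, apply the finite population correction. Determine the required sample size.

For 95% confidence, z = 1.960.
Unadjusted: n₀ = 1.960² × 0.50 × 0.50 / 0.019² ≈ 2660.39, so n₀ = 2661.
Finite population correction with N = 9,335: n = n₀ / (1 + (n₀−1)/N) = 2661 / (1 + 2660/9335) = 2661 / 1.2849 ≈ 2070.90.
Rounding up, n = 2071.

2071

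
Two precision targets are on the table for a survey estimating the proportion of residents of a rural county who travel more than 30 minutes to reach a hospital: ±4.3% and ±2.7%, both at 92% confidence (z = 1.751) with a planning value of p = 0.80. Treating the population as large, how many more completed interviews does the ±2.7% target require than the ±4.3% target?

At ±4.3%: n = 1.751² × 0.1600 / 0.043² ≈ 265.31 → 266.
At ±2.7%: n = 1.751² × 0.1600 / 0.027² ≈ 672.92 → 673.
Additional respondents: 673 − 266 = 407.

407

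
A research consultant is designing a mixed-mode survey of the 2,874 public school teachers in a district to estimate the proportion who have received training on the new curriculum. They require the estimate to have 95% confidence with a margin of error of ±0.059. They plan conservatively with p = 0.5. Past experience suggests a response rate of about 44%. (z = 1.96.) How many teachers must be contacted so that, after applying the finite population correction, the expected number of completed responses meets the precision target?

Completed interviews needed (unadjusted): n₀ = 1.96² × 0.2500 / 0.059² ≈ 275.90 → 276.
FPC for N = 2,874: n = 276 / (1 + 275/2874) = 276 / 1.0957 ≈ 251.90 → 252.
At a 44% response rate, contacts needed = 252 / 0.44 ≈ 572.73 → 573.

573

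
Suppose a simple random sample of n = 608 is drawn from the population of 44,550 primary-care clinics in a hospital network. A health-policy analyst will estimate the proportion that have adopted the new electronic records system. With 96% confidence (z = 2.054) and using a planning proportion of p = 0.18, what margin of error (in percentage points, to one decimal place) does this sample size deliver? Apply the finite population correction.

Finite-population factor: (N−n)/(N−1) = (44550−608)/(44550−1) = 0.9864.
SE(p̂) = √[p(1−p)/n · (N−n)/(N−1)] = √[0.1476/608 × 0.9864] = 0.01547.
E = z × SE = 2.054 × 0.01547 = 0.03178 ≈ 3.2 percentage points.

3.2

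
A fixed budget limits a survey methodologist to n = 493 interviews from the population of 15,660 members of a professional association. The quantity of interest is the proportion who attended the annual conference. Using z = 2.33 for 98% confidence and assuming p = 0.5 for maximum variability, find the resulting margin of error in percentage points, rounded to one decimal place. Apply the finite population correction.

5.2

Finite-population factor: (N−n)/(N−1) = (15660−493)/(15660−1) = 0.9686.
SE(p̂) = √[p(1−p)/n · (N−n)/(N−1)] = √[0.2500/493 × 0.9686] = 0.02216.
E = z × SE = 2.33 × 0.02216 = 0.05164 ≈ 5.2 percentage points.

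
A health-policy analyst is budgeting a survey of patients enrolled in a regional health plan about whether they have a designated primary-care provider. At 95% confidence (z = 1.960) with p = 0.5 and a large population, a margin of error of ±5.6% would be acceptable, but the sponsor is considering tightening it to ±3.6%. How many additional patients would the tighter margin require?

At ±5.6%: n = 1.960² × 0.2500 / 0.056² ≈ 306.25 → 307.
At ±3.6%: n = 1.960² × 0.2500 / 0.036² ≈ 741.05 → 742.
Additional respondents: 742 − 307 = 435.

435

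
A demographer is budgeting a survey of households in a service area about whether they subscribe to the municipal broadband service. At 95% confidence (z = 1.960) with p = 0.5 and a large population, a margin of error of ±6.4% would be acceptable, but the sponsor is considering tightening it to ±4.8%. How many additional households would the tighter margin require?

182

At ±6.4%: n = 1.960² × 0.2500 / 0.064² ≈ 234.47 → 235.
At ±4.8%: n = 1.960² × 0.2500 / 0.048² ≈ 416.84 → 417.
Additional respondents: 417 − 235 = 182.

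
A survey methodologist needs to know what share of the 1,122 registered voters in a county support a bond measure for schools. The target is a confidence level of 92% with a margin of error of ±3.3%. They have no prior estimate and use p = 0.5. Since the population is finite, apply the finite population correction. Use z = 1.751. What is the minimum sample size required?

433

Unadjusted: n₀ = 1.751² × 0.50 × 0.50 / 0.033² ≈ 703.86, so n₀ = 704.
Finite population correction with N = 1,122: n = n₀ / (1 + (n₀−1)/N) = 704 / (1 + 703/1122) = 704 / 1.6266 ≈ 432.82.
Rounding up, n = 433.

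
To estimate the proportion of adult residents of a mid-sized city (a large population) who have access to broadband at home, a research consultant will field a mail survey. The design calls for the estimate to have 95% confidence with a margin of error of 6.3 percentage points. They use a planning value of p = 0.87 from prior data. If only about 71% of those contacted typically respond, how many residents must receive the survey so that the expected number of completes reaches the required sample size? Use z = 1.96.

Completed interviews needed: n₀ = 1.96² × 0.1131 / 0.063² ≈ 109.47 → 110.
At a 71% response rate, contacts needed = 110 / 0.71 ≈ 154.93 → 155.

155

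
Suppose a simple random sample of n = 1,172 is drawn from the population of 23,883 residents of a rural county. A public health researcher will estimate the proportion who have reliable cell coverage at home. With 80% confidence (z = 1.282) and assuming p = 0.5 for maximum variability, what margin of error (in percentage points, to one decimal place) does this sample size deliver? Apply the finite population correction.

1.8

Finite-population factor: (N−n)/(N−1) = (23883−1172)/(23883−1) = 0.9510.
SE(p̂) = √[p(1−p)/n · (N−n)/(N−1)] = √[0.2500/1172 × 0.9510] = 0.01424.
E = z × SE = 1.282 × 0.01424 = 0.01826 ≈ 1.8 percentage points.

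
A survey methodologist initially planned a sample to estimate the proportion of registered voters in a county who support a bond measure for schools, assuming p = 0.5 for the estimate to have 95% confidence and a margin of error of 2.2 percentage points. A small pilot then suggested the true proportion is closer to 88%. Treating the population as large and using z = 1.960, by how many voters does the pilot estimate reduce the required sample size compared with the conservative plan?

Conservative (p = 0.5): n = 1.960² × 0.25 / 0.022² ≈ 1984.30 → 1985.
Using p = 0.88: p(1−p) = 0.1056, so n = 1.960² × 0.1056 / 0.022² ≈ 838.17 → 839.
Reduction: 1985 − 839 = 1146.

1146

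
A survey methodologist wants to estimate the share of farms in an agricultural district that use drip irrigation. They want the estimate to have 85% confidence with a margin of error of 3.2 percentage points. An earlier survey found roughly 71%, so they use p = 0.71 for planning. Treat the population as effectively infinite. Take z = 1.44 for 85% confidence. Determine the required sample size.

417

With p = 0.71, p(1−p) = 0.2059.
n = z²·p(1−p)/E² = 1.44² × 0.2059 / 0.032² = 2.0736 × 0.2059 / 0.001024 ≈ 416.95.
Rounding up gives n = 417.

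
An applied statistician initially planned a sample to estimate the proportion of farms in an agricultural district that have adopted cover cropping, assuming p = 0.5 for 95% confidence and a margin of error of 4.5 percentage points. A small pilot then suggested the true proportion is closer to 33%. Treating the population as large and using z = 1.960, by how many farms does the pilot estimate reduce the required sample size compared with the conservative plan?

55

Conservative (p = 0.5): n = 1.960² × 0.25 / 0.045² ≈ 474.27 → 475.
Using p = 0.33: p(1−p) = 0.2211, so n = 1.960² × 0.2211 / 0.045² ≈ 419.45 → 420.
Reduction: 475 − 420 = 55.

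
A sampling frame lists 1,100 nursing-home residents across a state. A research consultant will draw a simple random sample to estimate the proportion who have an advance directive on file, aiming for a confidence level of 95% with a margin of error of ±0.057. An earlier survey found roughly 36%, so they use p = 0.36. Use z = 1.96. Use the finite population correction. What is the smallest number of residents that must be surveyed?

219

Unadjusted: n₀ = 1.96² × 0.36 × 0.64 / 0.057² ≈ 272.42, so n₀ = 273.
Finite population correction with N = 1,100: n = n₀ / (1 + (n₀−1)/N) = 273 / (1 + 272/1100) = 273 / 1.2473 ≈ 218.88.
Rounding up, n = 219.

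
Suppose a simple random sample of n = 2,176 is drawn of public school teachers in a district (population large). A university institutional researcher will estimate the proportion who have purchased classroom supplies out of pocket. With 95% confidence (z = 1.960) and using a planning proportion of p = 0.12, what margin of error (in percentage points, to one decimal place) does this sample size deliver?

1.4

SE(p̂) = √[p(1−p)/n] = √[0.1056/2176] = 0.00697.
E = z × SE = 1.960 × 0.00697 = 0.01365, or 1.4 percentage points.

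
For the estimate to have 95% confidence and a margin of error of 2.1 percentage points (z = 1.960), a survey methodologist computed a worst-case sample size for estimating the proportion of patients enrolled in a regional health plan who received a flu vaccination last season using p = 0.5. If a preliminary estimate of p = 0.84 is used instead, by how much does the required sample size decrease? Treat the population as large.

Conservative (p = 0.5): n = 1.960² × 0.25 / 0.021² ≈ 2177.78 → 2178.
Using p = 0.84: p(1−p) = 0.1344, so n = 1.960² × 0.1344 / 0.021² ≈ 1170.77 → 1171.
Reduction: 2178 − 1171 = 1007.

1007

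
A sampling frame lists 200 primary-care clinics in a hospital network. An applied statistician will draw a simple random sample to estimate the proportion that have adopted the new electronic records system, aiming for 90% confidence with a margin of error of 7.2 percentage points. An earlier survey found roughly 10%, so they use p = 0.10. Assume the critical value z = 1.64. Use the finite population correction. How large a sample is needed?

Unadjusted: n₀ = 1.64² × 0.10 × 0.90 / 0.072² ≈ 46.69, so n₀ = 47.
Finite population correction with N = 200: n = n₀ / (1 + (n₀−1)/N) = 47 / (1 + 46/200) = 47 / 1.2300 ≈ 38.21.
Rounding up, n = 39.

39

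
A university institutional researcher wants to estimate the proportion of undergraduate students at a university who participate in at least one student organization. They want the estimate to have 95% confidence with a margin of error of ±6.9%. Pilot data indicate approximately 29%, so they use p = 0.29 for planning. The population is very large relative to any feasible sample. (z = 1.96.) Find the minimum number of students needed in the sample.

With p = 0.29, p(1−p) = 0.2059.
n = z²·p(1−p)/E² = 1.96² × 0.2059 / 0.069² = 3.8416 × 0.2059 / 0.004761 ≈ 166.14.
Rounding up gives n = 167.

167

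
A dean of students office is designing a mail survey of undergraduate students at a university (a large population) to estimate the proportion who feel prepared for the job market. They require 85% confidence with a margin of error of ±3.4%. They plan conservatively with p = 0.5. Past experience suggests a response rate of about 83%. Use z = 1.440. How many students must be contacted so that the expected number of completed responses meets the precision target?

Completed interviews needed: n₀ = 1.440² × 0.2500 / 0.034² ≈ 448.44 → 449.
At an 83% response rate, contacts needed = 449 / 0.83 ≈ 540.96 → 541.

541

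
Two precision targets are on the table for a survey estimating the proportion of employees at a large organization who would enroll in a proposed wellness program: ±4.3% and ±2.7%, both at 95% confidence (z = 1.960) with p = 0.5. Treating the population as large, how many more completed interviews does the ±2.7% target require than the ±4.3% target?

798

At ±4.3%: n = 1.960² × 0.2500 / 0.043² ≈ 519.42 → 520.
At ±2.7%: n = 1.960² × 0.2500 / 0.027² ≈ 1317.42 → 1318.
Additional respondents: 1318 − 520 = 798.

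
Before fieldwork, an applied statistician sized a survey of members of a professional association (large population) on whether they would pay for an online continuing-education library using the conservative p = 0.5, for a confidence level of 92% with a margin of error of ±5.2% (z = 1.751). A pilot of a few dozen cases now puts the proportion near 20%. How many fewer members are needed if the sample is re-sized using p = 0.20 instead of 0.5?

Conservative (p = 0.5): n = 1.751² × 0.25 / 0.052² ≈ 283.47 → 284.
Using p = 0.20: p(1−p) = 0.1600, so n = 1.751² × 0.1600 / 0.052² ≈ 181.42 → 182.
Reduction: 284 − 182 = 102.

102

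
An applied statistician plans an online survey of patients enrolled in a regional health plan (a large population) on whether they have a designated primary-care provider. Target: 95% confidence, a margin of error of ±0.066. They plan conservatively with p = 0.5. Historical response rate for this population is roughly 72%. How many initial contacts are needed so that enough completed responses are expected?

307

For 95% confidence, z = 1.960.
Completed interviews needed: n₀ = 1.960² × 0.2500 / 0.066² ≈ 220.48 → 221.
At a 72% response rate, contacts needed = 221 / 0.72 ≈ 306.94 → 307.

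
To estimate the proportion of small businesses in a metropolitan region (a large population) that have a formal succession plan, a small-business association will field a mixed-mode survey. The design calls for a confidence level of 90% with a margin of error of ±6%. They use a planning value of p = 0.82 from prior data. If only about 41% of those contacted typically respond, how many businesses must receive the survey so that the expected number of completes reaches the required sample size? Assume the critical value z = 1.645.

271

Completed interviews needed: n₀ = 1.645² × 0.1476 / 0.060² ≈ 110.95 → 111.
At a 41% response rate, contacts needed = 111 / 0.41 ≈ 270.73 → 271.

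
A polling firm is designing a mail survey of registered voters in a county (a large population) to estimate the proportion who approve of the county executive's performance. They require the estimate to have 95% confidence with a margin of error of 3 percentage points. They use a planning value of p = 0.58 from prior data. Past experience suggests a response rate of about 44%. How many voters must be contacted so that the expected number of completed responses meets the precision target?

For 95% confidence, z = 1.960.
Completed interviews needed: n₀ = 1.960² × 0.2436 / 0.030² ≈ 1039.79 → 1040.
At a 44% response rate, contacts needed = 1040 / 0.44 ≈ 2363.64 → 2364.

2364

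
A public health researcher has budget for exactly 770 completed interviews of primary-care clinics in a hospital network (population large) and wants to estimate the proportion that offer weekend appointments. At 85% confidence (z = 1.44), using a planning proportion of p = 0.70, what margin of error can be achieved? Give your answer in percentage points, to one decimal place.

SE(p̂) = √[p(1−p)/n] = √[0.2100/770] = 0.01651.
E = z × SE = 1.44 × 0.01651 = 0.02378, or 2.4 percentage points.

2.4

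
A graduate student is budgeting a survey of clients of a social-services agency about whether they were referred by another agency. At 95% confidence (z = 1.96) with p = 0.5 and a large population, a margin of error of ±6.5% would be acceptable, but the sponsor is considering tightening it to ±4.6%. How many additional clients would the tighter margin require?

At ±6.5%: n = 1.96² × 0.2500 / 0.065² ≈ 227.31 → 228.
At ±4.6%: n = 1.96² × 0.2500 / 0.046² ≈ 453.88 → 454.
Additional respondents: 454 − 228 = 226.

226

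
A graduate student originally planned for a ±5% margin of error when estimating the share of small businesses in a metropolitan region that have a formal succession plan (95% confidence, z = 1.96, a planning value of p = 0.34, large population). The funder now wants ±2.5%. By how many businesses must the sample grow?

1035

At ±5%: n = 1.96² × 0.2244 / 0.050² ≈ 344.82 → 345.
At ±2.5%: n = 1.96² × 0.2244 / 0.025² ≈ 1379.29 → 1380.
Additional respondents: 1380 − 345 = 1035.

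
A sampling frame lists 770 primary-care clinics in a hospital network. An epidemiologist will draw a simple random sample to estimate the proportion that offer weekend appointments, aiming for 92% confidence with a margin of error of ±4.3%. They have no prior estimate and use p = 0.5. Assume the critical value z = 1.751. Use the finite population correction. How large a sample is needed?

270

Unadjusted: n₀ = 1.751² × 0.50 × 0.50 / 0.043² ≈ 414.55, so n₀ = 415.
Finite population correction with N = 770: n = n₀ / (1 + (n₀−1)/N) = 415 / (1 + 414/770) = 415 / 1.5377 ≈ 269.89.
Rounding up, n = 270.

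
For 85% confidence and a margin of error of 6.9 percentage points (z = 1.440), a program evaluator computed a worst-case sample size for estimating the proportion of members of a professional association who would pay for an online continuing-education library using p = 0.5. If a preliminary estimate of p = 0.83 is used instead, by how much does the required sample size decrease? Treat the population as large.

47

Conservative (p = 0.5): n = 1.440² × 0.25 / 0.069² ≈ 108.88 → 109.
Using p = 0.83: p(1−p) = 0.1411, so n = 1.440² × 0.1411 / 0.069² ≈ 61.45 → 62.
Reduction: 109 − 62 = 47.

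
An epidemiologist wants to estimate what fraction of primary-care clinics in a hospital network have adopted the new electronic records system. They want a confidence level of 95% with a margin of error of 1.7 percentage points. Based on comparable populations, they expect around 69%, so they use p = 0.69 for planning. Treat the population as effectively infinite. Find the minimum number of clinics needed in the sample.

For 95% confidence, z = 1.96.
With p = 0.69, p(1−p) = 0.2139.
n = z²·p(1−p)/E² = 1.96² × 0.2139 / 0.017² = 3.8416 × 0.2139 / 0.000289 ≈ 2843.32.
Rounding up gives n = 2844.

2844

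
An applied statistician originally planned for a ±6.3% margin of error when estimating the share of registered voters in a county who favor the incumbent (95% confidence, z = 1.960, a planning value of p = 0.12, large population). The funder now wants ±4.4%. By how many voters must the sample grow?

At ±6.3%: n = 1.960² × 0.1056 / 0.063² ≈ 102.21 → 103.
At ±4.4%: n = 1.960² × 0.1056 / 0.044² ≈ 209.54 → 210.
Additional respondents: 210 − 103 = 107.

107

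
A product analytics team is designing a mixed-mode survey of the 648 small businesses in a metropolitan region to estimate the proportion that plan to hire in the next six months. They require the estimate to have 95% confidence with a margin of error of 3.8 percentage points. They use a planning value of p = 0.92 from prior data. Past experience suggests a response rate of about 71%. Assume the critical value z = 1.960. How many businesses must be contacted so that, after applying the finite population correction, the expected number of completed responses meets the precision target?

213

Completed interviews needed (unadjusted): n₀ = 1.960² × 0.0736 / 0.038² ≈ 195.80 → 196.
FPC for N = 648: n = 196 / (1 + 195/648) = 196 / 1.3009 ≈ 150.66 → 151.
At a 71% response rate, contacts needed = 151 / 0.71 ≈ 212.68 → 213.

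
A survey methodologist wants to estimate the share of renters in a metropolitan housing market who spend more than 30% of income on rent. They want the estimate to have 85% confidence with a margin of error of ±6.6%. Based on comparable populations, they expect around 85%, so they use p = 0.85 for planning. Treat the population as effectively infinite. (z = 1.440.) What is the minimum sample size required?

With p = 0.85, p(1−p) = 0.1275.
n = z²·p(1−p)/E² = 1.440² × 0.1275 / 0.066² = 2.0736 × 0.1275 / 0.004356 ≈ 60.69.
Rounding up gives n = 61.

61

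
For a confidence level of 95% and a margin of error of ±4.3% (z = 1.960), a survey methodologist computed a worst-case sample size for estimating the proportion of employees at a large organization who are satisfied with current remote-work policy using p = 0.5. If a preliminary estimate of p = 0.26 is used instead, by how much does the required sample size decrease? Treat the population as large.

Conservative (p = 0.5): n = 1.960² × 0.25 / 0.043² ≈ 519.42 → 520.
Using p = 0.26: p(1−p) = 0.1924, so n = 1.960² × 0.1924 / 0.043² ≈ 399.74 → 400.
Reduction: 520 − 400 = 120.

120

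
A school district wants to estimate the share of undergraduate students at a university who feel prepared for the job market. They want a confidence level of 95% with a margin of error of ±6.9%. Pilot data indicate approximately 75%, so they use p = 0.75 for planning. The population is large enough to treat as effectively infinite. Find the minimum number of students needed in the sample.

For 95% confidence, z = 1.960.
With p = 0.75, p(1−p) = 0.1875.
n = z²·p(1−p)/E² = 1.960² × 0.1875 / 0.069² = 3.8416 × 0.1875 / 0.004761 ≈ 151.29.
Rounding up gives n = 152.

152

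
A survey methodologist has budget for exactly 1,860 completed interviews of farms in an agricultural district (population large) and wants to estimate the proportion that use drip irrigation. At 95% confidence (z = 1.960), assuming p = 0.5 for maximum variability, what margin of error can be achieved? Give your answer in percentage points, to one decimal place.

SE(p̂) = √[p(1−p)/n] = √[0.2500/1860] = 0.01159.
E = z × SE = 1.960 × 0.01159 = 0.02272, or 2.3 percentage points.

2.3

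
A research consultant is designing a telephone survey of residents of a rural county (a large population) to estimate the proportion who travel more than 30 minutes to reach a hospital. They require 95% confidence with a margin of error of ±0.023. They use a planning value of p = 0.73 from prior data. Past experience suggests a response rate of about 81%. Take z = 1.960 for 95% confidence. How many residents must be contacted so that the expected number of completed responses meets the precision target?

1768

Completed interviews needed: n₀ = 1.960² × 0.1971 / 0.023² ≈ 1431.34 → 1432.
At an 81% response rate, contacts needed = 1432 / 0.81 ≈ 1767.90 → 1768.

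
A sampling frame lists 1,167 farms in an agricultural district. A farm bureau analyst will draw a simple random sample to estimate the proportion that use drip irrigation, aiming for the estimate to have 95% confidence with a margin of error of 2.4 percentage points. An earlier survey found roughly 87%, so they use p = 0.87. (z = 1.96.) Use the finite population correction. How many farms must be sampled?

459

Unadjusted: n₀ = 1.96² × 0.87 × 0.13 / 0.024² ≈ 754.31, so n₀ = 755.
Finite population correction with N = 1,167: n = n₀ / (1 + (n₀−1)/N) = 755 / (1 + 754/1167) = 755 / 1.6461 ≈ 458.66.
Rounding up, n = 459.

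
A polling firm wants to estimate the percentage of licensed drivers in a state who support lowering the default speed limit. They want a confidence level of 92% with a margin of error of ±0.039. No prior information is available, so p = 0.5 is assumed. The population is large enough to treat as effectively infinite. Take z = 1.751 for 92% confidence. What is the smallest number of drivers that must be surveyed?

504

With p = 0.5, p(1−p) = 0.25.
n = z²·p(1−p)/E² = 1.751² × 0.2500 / 0.039² = 3.0660 × 0.2500 / 0.001521 ≈ 503.94.
Rounding up gives n = 504.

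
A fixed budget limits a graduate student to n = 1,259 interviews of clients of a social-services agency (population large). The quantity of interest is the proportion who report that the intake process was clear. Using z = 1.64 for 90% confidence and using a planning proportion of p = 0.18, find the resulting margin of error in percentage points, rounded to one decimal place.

1.8

SE(p̂) = √[p(1−p)/n] = √[0.1476/1259] = 0.01083.
E = z × SE = 1.64 × 0.01083 = 0.01776, or 1.8 percentage points.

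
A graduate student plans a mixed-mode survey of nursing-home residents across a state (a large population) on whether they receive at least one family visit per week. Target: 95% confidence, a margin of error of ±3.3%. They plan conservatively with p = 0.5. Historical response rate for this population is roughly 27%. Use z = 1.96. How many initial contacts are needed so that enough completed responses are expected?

Completed interviews needed: n₀ = 1.96² × 0.2500 / 0.033² ≈ 881.91 → 882.
At a 27% response rate, contacts needed = 882 / 0.27 ≈ 3266.67 → 3267.

3267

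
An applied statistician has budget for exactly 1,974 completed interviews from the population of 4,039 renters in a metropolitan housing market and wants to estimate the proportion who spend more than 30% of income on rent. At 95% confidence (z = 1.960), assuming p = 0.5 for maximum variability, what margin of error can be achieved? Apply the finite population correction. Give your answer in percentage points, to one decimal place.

Finite-population factor: (N−n)/(N−1) = (4039−1974)/(4039−1) = 0.5114.
SE(p̂) = √[p(1−p)/n · (N−n)/(N−1)] = √[0.2500/1974 × 0.5114] = 0.00805.
E = z × SE = 1.960 × 0.00805 = 0.01577 ≈ 1.6 percentage points.

1.6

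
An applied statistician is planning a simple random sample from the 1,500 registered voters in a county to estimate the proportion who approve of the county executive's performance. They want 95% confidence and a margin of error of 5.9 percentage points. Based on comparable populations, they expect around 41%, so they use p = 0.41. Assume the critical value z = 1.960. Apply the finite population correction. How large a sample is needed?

Unadjusted: n₀ = 1.960² × 0.41 × 0.59 / 0.059² ≈ 266.96, so n₀ = 267.
Finite population correction with N = 1,500: n = n₀ / (1 + (n₀−1)/N) = 267 / (1 + 266/1500) = 267 / 1.1773 ≈ 226.78.
Rounding up, n = 227.

227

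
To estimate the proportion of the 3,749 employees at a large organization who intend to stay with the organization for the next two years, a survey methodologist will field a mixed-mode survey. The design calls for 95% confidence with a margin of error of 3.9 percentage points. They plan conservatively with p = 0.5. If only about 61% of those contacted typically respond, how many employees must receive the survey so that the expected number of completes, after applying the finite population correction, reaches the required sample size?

887

For 95% confidence, z = 1.960.
Completed interviews needed (unadjusted): n₀ = 1.960² × 0.2500 / 0.039² ≈ 631.43 → 632.
FPC for N = 3,749: n = 632 / (1 + 631/3749) = 632 / 1.1683 ≈ 540.95 → 541.
At a 61% response rate, contacts needed = 541 / 0.61 ≈ 886.89 → 887.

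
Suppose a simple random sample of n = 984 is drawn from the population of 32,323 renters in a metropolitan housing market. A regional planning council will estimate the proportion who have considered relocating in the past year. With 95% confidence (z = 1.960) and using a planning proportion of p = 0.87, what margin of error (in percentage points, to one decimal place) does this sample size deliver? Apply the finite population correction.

2.1

Finite-population factor: (N−n)/(N−1) = (32323−984)/(32323−1) = 0.9696.
SE(p̂) = √[p(1−p)/n · (N−n)/(N−1)] = √[0.1131/984 × 0.9696] = 0.01056.
E = z × SE = 1.960 × 0.01056 = 0.02069 ≈ 2.1 percentage points.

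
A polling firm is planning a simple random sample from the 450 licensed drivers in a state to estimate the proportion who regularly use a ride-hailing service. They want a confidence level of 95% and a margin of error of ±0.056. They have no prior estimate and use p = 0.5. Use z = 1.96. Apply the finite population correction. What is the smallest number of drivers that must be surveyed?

183

Unadjusted: n₀ = 1.96² × 0.50 × 0.50 / 0.056² ≈ 306.25, so n₀ = 307.
Finite population correction with N = 450: n = n₀ / (1 + (n₀−1)/N) = 307 / (1 + 306/450) = 307 / 1.6800 ≈ 182.74.
Rounding up, n = 183.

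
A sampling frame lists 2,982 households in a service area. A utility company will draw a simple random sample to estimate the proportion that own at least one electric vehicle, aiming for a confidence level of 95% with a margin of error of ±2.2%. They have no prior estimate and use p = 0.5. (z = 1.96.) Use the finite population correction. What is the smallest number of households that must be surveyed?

Unadjusted: n₀ = 1.96² × 0.50 × 0.50 / 0.022² ≈ 1984.30, so n₀ = 1985.
Finite population correction with N = 2,982: n = n₀ / (1 + (n₀−1)/N) = 1985 / (1 + 1984/2982) = 1985 / 1.6653 ≈ 1191.96.
Rounding up, n = 1192.

1192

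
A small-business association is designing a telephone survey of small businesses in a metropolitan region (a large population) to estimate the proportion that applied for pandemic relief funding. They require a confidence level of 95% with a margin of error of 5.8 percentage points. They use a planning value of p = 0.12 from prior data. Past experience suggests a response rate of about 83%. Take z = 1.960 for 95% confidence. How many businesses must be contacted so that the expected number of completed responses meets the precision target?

146

Completed interviews needed: n₀ = 1.960² × 0.1056 / 0.058² ≈ 120.59 → 121.
At an 83% response rate, contacts needed = 121 / 0.83 ≈ 145.78 → 146.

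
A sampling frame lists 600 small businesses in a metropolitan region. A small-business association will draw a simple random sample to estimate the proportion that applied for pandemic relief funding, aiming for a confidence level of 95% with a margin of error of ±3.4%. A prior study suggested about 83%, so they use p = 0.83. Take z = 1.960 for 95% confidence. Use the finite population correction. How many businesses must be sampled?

264

Unadjusted: n₀ = 1.960² × 0.83 × 0.17 / 0.034² ≈ 468.90, so n₀ = 469.
Finite population correction with N = 600: n = n₀ / (1 + (n₀−1)/N) = 469 / (1 + 468/600) = 469 / 1.7800 ≈ 263.48.
Rounding up, n = 264.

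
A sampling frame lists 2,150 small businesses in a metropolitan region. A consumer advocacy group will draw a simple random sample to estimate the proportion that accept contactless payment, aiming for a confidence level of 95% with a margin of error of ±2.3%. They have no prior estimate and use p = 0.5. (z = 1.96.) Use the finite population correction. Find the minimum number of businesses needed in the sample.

Unadjusted: n₀ = 1.96² × 0.50 × 0.50 / 0.023² ≈ 1815.50, so n₀ = 1816.
Finite population correction with N = 2,150: n = n₀ / (1 + (n₀−1)/N) = 1816 / (1 + 1815/2150) = 1816 / 1.8442 ≈ 984.72.
Rounding up, n = 985.

985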